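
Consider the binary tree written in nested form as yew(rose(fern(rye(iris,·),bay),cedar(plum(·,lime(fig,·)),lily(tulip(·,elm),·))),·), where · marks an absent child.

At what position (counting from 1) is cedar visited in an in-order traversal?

9

In-order visits the left subtree, then the node, then the right subtree.
At yew: go left to rose.
  At rose: go left to fern.
    At fern: go left to rye.
      At rye: go left to iris.
        iris is a leaf — visit iris.
      Visit rye.
      At rye: no right child.
    Visit fern.
    At fern: go right to bay.
      bay is a leaf — visit bay.
  Visit rose.
  At rose: go right to cedar.
    At cedar: go left to plum.
      At plum: no left child.
      Visit plum.
      At plum: go right to lime.
        At lime: go left to fig.
          fig is a leaf — visit fig.
        Visit lime.
        At lime: no right child.
    Visit cedar.
    At cedar: go right to lily.
      At lily: go left to tulip.
        At tulip: no left child.
        Visit tulip.
        At tulip: go right to elm.
          elm is a leaf — visit elm.
      Visit lily.
      At lily: no right child.
Visit yew.
At yew: no right child.
Full in-order sequence: iris, rye, fern, bay, rose, plum, fig, lime, cedar, tulip, elm, lily, yew.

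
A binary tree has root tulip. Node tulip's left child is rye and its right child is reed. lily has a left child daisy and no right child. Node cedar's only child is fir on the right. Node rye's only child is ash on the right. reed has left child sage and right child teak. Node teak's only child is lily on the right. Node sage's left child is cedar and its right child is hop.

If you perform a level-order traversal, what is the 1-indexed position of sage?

5

Level-order visits nodes level by level from the root, left to right within each level.
Level 0: tulip
Level 1: rye, reed
Level 2: ash, sage, teak
Level 3: cedar, hop, lily
Level 4: fir, daisy
Full level-order sequence: tulip, rye, reed, ash, sage, teak, cedar, hop, lily, fir, daisy.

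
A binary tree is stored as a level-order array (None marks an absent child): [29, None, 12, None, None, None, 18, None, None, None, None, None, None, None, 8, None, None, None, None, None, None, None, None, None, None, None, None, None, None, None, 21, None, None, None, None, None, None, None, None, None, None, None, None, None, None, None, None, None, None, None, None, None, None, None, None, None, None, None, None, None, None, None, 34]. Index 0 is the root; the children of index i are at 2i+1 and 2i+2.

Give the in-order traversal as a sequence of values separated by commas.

In-order visits the left subtree, then the node, then the right subtree.
At 29: no left child.
Visit 29.
At 29: go right to 12.
  At 12: no left child.
  Visit 12.
  At 12: go right to 18.
    At 18: no left child.
    Visit 18.
    At 18: go right to 8.
      At 8: no left child.
      Visit 8.
      At 8: go right to 21.
        At 21: no left child.
        Visit 21.
        At 21: go right to 34.
          34 is a leaf — visit 34.

29, 12, 18, 8, 21, 34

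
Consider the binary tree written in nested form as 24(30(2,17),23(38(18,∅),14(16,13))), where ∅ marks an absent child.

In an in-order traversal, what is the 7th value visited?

In-order visits the left subtree, then the node, then the right subtree.
At 24: go left to 30.
  At 30: go left to 2.
    2 is a leaf — visit 2.
  Visit 30.
  At 30: go right to 17.
    17 is a leaf — visit 17.
Visit 24.
At 24: go right to 23.
  At 23: go left to 38.
    At 38: go left to 18.
      18 is a leaf — visit 18.
    Visit 38.
    At 38: no right child.
  Visit 23.
  At 23: go right to 14.
    At 14: go left to 16.
      16 is a leaf — visit 16.
    Visit 14.
    At 14: go right to 13.
      13 is a leaf — visit 13.
Full in-order sequence: 2, 30, 17, 24, 18, 38, 23, 16, 14, 13.

23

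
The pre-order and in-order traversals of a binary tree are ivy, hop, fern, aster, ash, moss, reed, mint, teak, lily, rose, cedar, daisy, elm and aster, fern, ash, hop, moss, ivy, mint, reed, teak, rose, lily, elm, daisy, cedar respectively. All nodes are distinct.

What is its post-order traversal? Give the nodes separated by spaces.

The first element of pre-order is the root; it splits in-order into left and right subtrees.
Root ivy: left subtree has 5 nodes {aster, fern, ash, hop, moss}, right has 8 {mint, reed, teak, rose, lily, elm, daisy, cedar}.
  Root hop: left subtree has 3 nodes {aster, fern, ash}, right has 1 {moss}.
    Root fern: left subtree has 1 node {aster}, right has 1 {ash}.
  Root reed: left subtree has 1 node {mint}, right has 6 {teak, rose, lily, elm, daisy, cedar}.
    Root teak: left subtree has 0 nodes { }, right has 5 {rose, lily, elm, daisy, cedar}.
      Root lily: left subtree has 1 node {rose}, right has 3 {elm, daisy, cedar}.
        Root cedar: left subtree has 2 nodes {elm, daisy}, right has 0 { }.
          Root daisy: left subtree has 1 node {elm}, right has 0 { }.

aster ash fern moss hop mint rose elm daisy cedar lily teak reed ivy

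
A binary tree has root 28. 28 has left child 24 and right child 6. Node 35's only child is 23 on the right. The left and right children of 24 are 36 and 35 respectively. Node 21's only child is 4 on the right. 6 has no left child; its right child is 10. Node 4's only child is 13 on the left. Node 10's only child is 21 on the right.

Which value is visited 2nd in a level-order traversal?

24

Level-order visits nodes level by level from the root, left to right within each level.
Level 0: 28
Level 1: 24, 6
Level 2: 36, 35, 10
Level 3: 23, 21
Level 4: 4
Level 5: 13
Full level-order sequence: 28, 24, 6, 36, 35, 10, 23, 21, 4, 13.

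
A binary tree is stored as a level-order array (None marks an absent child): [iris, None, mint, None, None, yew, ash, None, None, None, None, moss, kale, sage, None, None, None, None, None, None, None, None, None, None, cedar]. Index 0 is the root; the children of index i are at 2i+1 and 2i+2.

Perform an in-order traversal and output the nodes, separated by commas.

In-order visits the left subtree, then the node, then the right subtree.
At iris: no left child.
Visit iris.
At iris: go right to mint.
  At mint: go left to yew.
    At yew: go left to moss.
      At moss: no left child.
      Visit moss.
      At moss: go right to cedar.
        cedar is a leaf — visit cedar.
    Visit yew.
    At yew: go right to kale.
      kale is a leaf — visit kale.
  Visit mint.
  At mint: go right to ash.
    At ash: go left to sage.
      sage is a leaf — visit sage.
    Visit ash.
    At ash: no right child.

iris, moss, cedar, yew, kale, mint, sage, ash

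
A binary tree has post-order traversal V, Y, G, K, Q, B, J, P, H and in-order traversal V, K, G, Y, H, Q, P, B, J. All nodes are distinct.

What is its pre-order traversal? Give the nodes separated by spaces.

H K V G Y P Q J B

The last element of post-order is the root; it splits in-order into left and right subtrees.
Root H: left subtree has 4 nodes {V, K, G, Y}, right has 4 {Q, P, B, J}.
  Root K: left subtree has 1 node {V}, right has 2 {G, Y}.
    Root G: left subtree has 0 nodes { }, right has 1 {Y}.
  Root P: left subtree has 1 node {Q}, right has 2 {B, J}.
    Root J: left subtree has 1 node {B}, right has 0 { }.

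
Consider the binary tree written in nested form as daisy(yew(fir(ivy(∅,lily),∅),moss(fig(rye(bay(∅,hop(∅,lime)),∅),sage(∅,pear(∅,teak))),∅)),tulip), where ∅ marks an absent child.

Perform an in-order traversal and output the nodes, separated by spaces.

ivy lily fir yew bay hop lime rye fig sage pear teak moss daisy tulip

In-order visits the left subtree, then the node, then the right subtree.
At daisy: go left to yew.
  At yew: go left to fir.
    At fir: go left to ivy.
      At ivy: no left child.
      Visit ivy.
      At ivy: go right to lily.
        lily is a leaf — visit lily.
    Visit fir.
    At fir: no right child.
  Visit yew.
  At yew: go right to moss.
    At moss: go left to fig.
      At fig: go left to rye.
        At rye: go left to bay.
          At bay: no left child.
          Visit bay.
          At bay: go right to hop.
            At hop: no left child.
            Visit hop.
            At hop: go right to lime.
              lime is a leaf — visit lime.
        Visit rye.
        At rye: no right child.
      Visit fig.
      At fig: go right to sage.
        At sage: no left child.
        Visit sage.
        At sage: go right to pear.
          At pear: no left child.
          Visit pear.
          At pear: go right to teak.
            teak is a leaf — visit teak.
    Visit moss.
    At moss: no right child.
Visit daisy.
At daisy: go right to tulip.
  tulip is a leaf — visit tulip.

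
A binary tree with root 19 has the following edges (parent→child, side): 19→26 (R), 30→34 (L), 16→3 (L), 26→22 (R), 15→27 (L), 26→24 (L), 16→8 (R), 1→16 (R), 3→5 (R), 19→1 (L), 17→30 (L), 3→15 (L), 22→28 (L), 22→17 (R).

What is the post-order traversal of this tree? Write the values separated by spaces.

Post-order visits the left subtree, then the right subtree, then the node.
At 19: go left to 1.
  At 1: no left child.
  At 1: go right to 16.
    At 16: go left to 3.
      At 3: go left to 15.
        At 15: go left to 27.
          27 is a leaf — visit 27.
        At 15: no right child.
        Visit 15.
      At 3: go right to 5.
        5 is a leaf — visit 5.
      Visit 3.
    At 16: go right to 8.
      8 is a leaf — visit 8.
    Visit 16.
  Visit 1.
At 19: go right to 26.
  At 26: go left to 24.
    24 is a leaf — visit 24.
  At 26: go right to 22.
    At 22: go left to 28.
      28 is a leaf — visit 28.
    At 22: go right to 17.
      At 17: go left to 30.
        At 30: go left to 34.
          34 is a leaf — visit 34.
        At 30: no right child.
        Visit 30.
      At 17: no right child.
      Visit 17.
    Visit 22.
  Visit 26.
Visit 19.

27 15 5 3 8 16 1 24 28 34 30 17 22 26 19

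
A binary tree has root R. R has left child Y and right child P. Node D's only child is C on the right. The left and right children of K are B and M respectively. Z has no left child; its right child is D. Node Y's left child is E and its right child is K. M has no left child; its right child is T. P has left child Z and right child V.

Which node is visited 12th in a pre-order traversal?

Pre-order visits the node, then its left subtree, then its right subtree.
Visit R.
At R: go left to Y.
  Visit Y.
  At Y: go left to E.
    E is a leaf — visit E.
  At Y: go right to K.
    Visit K.
    At K: go left to B.
      B is a leaf — visit B.
    At K: go right to M.
      Visit M.
      At M: no left child.
      At M: go right to T.
        T is a leaf — visit T.
At R: go right to P.
  Visit P.
  At P: go left to Z.
    Visit Z.
    At Z: no left child.
    At Z: go right to D.
      Visit D.
      At D: no left child.
      At D: go right to C.
        C is a leaf — visit C.
  At P: go right to V.
    V is a leaf — visit V.
Full pre-order sequence: R, Y, E, K, B, M, T, P, Z, D, C, V.

V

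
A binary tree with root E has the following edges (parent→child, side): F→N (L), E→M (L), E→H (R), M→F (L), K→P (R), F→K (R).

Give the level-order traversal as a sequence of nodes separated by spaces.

Level-order visits nodes level by level from the root, left to right within each level.
Level 0: E
Level 1: M, H
Level 2: F
Level 3: N, K
Level 4: P

E M H F N K P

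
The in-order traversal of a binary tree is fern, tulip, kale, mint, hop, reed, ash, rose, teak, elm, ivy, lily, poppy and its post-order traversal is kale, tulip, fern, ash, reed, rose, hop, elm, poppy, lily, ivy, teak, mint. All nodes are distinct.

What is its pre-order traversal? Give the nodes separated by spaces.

The last element of post-order is the root; it splits in-order into left and right subtrees.
Root mint: left subtree has 3 nodes {fern, tulip, kale}, right has 9 {hop, reed, ash, rose, teak, elm, ivy, lily, poppy}.
  Root fern: left subtree has 0 nodes { }, right has 2 {tulip, kale}.
    Root tulip: left subtree has 0 nodes { }, right has 1 {kale}.
  Root teak: left subtree has 4 nodes {hop, reed, ash, rose}, right has 4 {elm, ivy, lily, poppy}.
    Root hop: left subtree has 0 nodes { }, right has 3 {reed, ash, rose}.
      Root rose: left subtree has 2 nodes {reed, ash}, right has 0 { }.
        Root reed: left subtree has 0 nodes { }, right has 1 {ash}.
    Root ivy: left subtree has 1 node {elm}, right has 2 {lily, poppy}.
      Root lily: left subtree has 0 nodes { }, right has 1 {poppy}.

mint fern tulip kale teak hop rose reed ash ivy elm lily poppy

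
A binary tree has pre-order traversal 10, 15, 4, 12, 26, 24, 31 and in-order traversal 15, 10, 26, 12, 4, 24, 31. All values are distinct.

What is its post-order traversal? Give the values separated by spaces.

The first element of pre-order is the root; it splits in-order into left and right subtrees.
Root 10: left subtree has 1 node {15}, right has 5 {26, 12, 4, 24, 31}.
  Root 4: left subtree has 2 nodes {26, 12}, right has 2 {24, 31}.
    Root 12: left subtree has 1 node {26}, right has 0 { }.
    Root 24: left subtree has 0 nodes { }, right has 1 {31}.

15 26 12 31 24 4 10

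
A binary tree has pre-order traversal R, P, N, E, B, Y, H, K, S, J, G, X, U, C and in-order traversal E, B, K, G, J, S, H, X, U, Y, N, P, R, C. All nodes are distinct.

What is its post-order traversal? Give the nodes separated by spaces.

The first element of pre-order is the root; it splits in-order into left and right subtrees.
Root R: left subtree has 12 nodes {E, B, K, G, J, S, H, X, U, Y, N, P}, right has 1 {C}.
  Root P: left subtree has 11 nodes {E, B, K, G, J, S, H, X, U, Y, N}, right has 0 { }.
    Root N: left subtree has 10 nodes {E, B, K, G, J, S, H, X, U, Y}, right has 0 { }.
      Root E: left subtree has 0 nodes { }, right has 9 {B, K, G, J, S, H, X, U, Y}.
        Root B: left subtree has 0 nodes { }, right has 8 {K, G, J, S, H, X, U, Y}.
          Root Y: left subtree has 7 nodes {K, G, J, S, H, X, U}, right has 0 { }.
            Root H: left subtree has 4 nodes {K, G, J, S}, right has 2 {X, U}.
              Root K: left subtree has 0 nodes { }, right has 3 {G, J, S}.
                Root S: left subtree has 2 nodes {G, J}, right has 0 { }.
                  Root J: left subtree has 1 node {G}, right has 0 { }.
              Root X: left subtree has 0 nodes { }, right has 1 {U}.

G J S K U X H Y B E N P C R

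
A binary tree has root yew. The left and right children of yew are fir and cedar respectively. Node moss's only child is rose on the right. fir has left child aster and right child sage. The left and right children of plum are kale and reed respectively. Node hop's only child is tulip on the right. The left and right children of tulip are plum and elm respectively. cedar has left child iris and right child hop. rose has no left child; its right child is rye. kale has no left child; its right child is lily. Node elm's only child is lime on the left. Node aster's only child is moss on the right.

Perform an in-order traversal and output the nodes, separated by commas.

aster, moss, rose, rye, fir, sage, yew, iris, cedar, hop, kale, lily, plum, reed, tulip, lime, elm

In-order visits the left subtree, then the node, then the right subtree.
At yew: go left to fir.
  At fir: go left to aster.
    At aster: no left child.
    Visit aster.
    At aster: go right to moss.
      At moss: no left child.
      Visit moss.
      At moss: go right to rose.
        At rose: no left child.
        Visit rose.
        At rose: go right to rye.
          rye is a leaf — visit rye.
  Visit fir.
  At fir: go right to sage.
    sage is a leaf — visit sage.
Visit yew.
At yew: go right to cedar.
  At cedar: go left to iris.
    iris is a leaf — visit iris.
  Visit cedar.
  At cedar: go right to hop.
    At hop: no left child.
    Visit hop.
    At hop: go right to tulip.
      At tulip: go left to plum.
        At plum: go left to kale.
          At kale: no left child.
          Visit kale.
          At kale: go right to lily.
            lily is a leaf — visit lily.
        Visit plum.
        At plum: go right to reed.
          reed is a leaf — visit reed.
      Visit tulip.
      At tulip: go right to elm.
        At elm: go left to lime.
          lime is a leaf — visit lime.
        Visit elm.
        At elm: no right child.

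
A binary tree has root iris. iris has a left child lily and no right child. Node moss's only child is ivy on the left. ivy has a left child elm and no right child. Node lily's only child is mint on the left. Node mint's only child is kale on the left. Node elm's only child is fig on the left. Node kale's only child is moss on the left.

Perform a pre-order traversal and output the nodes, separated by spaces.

Pre-order visits the node, then its left subtree, then its right subtree.
Visit iris.
At iris: go left to lily.
  Visit lily.
  At lily: go left to mint.
    Visit mint.
    At mint: go left to kale.
      Visit kale.
      At kale: go left to moss.
        Visit moss.
        At moss: go left to ivy.
          Visit ivy.
          At ivy: go left to elm.
            Visit elm.
            At elm: go left to fig.
              fig is a leaf — visit fig.
            At elm: no right child.
          At ivy: no right child.
        At moss: no right child.
      At kale: no right child.
    At mint: no right child.
  At lily: no right child.
At iris: no right child.

iris lily mint kale moss ivy elm fig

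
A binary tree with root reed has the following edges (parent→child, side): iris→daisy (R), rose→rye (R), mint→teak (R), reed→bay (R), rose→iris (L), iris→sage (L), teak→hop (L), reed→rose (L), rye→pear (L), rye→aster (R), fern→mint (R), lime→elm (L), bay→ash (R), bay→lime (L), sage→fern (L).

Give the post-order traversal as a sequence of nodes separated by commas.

hop, teak, mint, fern, sage, daisy, iris, pear, aster, rye, rose, elm, lime, ash, bay, reed

Post-order visits the left subtree, then the right subtree, then the node.
At reed: go left to rose.
  At rose: go left to iris.
    At iris: go left to sage.
      At sage: go left to fern.
        At fern: no left child.
        At fern: go right to mint.
          At mint: no left child.
          At mint: go right to teak.
            At teak: go left to hop.
              hop is a leaf — visit hop.
            At teak: no right child.
            Visit teak.
          Visit mint.
        Visit fern.
      At sage: no right child.
      Visit sage.
    At iris: go right to daisy.
      daisy is a leaf — visit daisy.
    Visit iris.
  At rose: go right to rye.
    At rye: go left to pear.
      pear is a leaf — visit pear.
    At rye: go right to aster.
      aster is a leaf — visit aster.
    Visit rye.
  Visit rose.
At reed: go right to bay.
  At bay: go left to lime.
    At lime: go left to elm.
      elm is a leaf — visit elm.
    At lime: no right child.
    Visit lime.
  At bay: go right to ash.
    ash is a leaf — visit ash.
  Visit bay.
Visit reed.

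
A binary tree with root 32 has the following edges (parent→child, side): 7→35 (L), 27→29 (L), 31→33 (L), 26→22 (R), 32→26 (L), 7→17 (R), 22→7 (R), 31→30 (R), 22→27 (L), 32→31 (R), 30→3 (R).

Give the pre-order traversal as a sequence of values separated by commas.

32, 26, 22, 27, 29, 7, 35, 17, 31, 33, 30, 3

Pre-order visits the node, then its left subtree, then its right subtree.
Visit 32.
At 32: go left to 26.
  Visit 26.
  At 26: no left child.
  At 26: go right to 22.
    Visit 22.
    At 22: go left to 27.
      Visit 27.
      At 27: go left to 29.
        29 is a leaf — visit 29.
      At 27: no right child.
    At 22: go right to 7.
      Visit 7.
      At 7: go left to 35.
        35 is a leaf — visit 35.
      At 7: go right to 17.
        17 is a leaf — visit 17.
At 32: go right to 31.
  Visit 31.
  At 31: go left to 33.
    33 is a leaf — visit 33.
  At 31: go right to 30.
    Visit 30.
    At 30: no left child.
    At 30: go right to 3.
      3 is a leaf — visit 3.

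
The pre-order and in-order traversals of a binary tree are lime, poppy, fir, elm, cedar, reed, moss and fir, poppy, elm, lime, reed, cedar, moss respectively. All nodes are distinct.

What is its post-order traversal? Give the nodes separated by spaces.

fir elm poppy reed moss cedar lime

The first element of pre-order is the root; it splits in-order into left and right subtrees.
Root lime: left subtree has 3 nodes {fir, poppy, elm}, right has 3 {reed, cedar, moss}.
  Root poppy: left subtree has 1 node {fir}, right has 1 {elm}.
  Root cedar: left subtree has 1 node {reed}, right has 1 {moss}.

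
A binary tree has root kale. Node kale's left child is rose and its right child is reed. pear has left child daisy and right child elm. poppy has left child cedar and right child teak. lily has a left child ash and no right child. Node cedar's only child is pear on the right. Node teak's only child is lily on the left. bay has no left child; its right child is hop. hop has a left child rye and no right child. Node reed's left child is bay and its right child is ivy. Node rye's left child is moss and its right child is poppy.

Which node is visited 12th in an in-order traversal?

lily

In-order visits the left subtree, then the node, then the right subtree.
At kale: go left to rose.
  rose is a leaf — visit rose.
Visit kale.
At kale: go right to reed.
  At reed: go left to bay.
    At bay: no left child.
    Visit bay.
    At bay: go right to hop.
      At hop: go left to rye.
        At rye: go left to moss.
          moss is a leaf — visit moss.
        Visit rye.
        At rye: go right to poppy.
          At poppy: go left to cedar.
            At cedar: no left child.
            Visit cedar.
            At cedar: go right to pear.
              At pear: go left to daisy.
                daisy is a leaf — visit daisy.
              Visit pear.
              At pear: go right to elm.
                elm is a leaf — visit elm.
          Visit poppy.
          At poppy: go right to teak.
            At teak: go left to lily.
              At lily: go left to ash.
                ash is a leaf — visit ash.
              Visit lily.
              At lily: no right child.
            Visit teak.
            At teak: no right child.
      Visit hop.
      At hop: no right child.
  Visit reed.
  At reed: go right to ivy.
    ivy is a leaf — visit ivy.
Full in-order sequence: rose, kale, bay, moss, rye, cedar, daisy, pear, elm, poppy, ash, lily, teak, hop, reed, ivy.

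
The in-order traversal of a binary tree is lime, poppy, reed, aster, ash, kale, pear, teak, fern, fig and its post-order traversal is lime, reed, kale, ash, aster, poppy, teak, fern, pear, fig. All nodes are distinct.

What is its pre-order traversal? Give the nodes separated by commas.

The last element of post-order is the root; it splits in-order into left and right subtrees.
Root fig: left subtree has 9 nodes {lime, poppy, reed, aster, ash, kale, pear, teak, fern}, right has 0 { }.
  Root pear: left subtree has 6 nodes {lime, poppy, reed, aster, ash, kale}, right has 2 {teak, fern}.
    Root poppy: left subtree has 1 node {lime}, right has 4 {reed, aster, ash, kale}.
      Root aster: left subtree has 1 node {reed}, right has 2 {ash, kale}.
        Root ash: left subtree has 0 nodes { }, right has 1 {kale}.
    Root fern: left subtree has 1 node {teak}, right has 0 { }.

fig, pear, poppy, lime, aster, reed, ash, kale, fern, teak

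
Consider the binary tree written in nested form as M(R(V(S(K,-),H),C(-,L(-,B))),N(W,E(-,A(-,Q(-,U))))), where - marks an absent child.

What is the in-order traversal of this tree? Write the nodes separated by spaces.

In-order visits the left subtree, then the node, then the right subtree.
At M: go left to R.
  At R: go left to V.
    At V: go left to S.
      At S: go left to K.
        K is a leaf — visit K.
      Visit S.
      At S: no right child.
    Visit V.
    At V: go right to H.
      H is a leaf — visit H.
  Visit R.
  At R: go right to C.
    At C: no left child.
    Visit C.
    At C: go right to L.
      At L: no left child.
      Visit L.
      At L: go right to B.
        B is a leaf — visit B.
Visit M.
At M: go right to N.
  At N: go left to W.
    W is a leaf — visit W.
  Visit N.
  At N: go right to E.
    At E: no left child.
    Visit E.
    At E: go right to A.
      At A: no left child.
      Visit A.
      At A: go right to Q.
        At Q: no left child.
        Visit Q.
        At Q: go right to U.
          U is a leaf — visit U.

K S V H R C L B M W N E A Q U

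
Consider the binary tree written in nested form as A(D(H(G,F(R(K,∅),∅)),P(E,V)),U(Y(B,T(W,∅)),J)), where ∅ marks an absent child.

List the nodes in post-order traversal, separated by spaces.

G K R F H E V P D B W T Y J U A

Post-order visits the left subtree, then the right subtree, then the node.
At A: go left to D.
  At D: go left to H.
    At H: go left to G.
      G is a leaf — visit G.
    At H: go right to F.
      At F: go left to R.
        At R: go left to K.
          K is a leaf — visit K.
        At R: no right child.
        Visit R.
      At F: no right child.
      Visit F.
    Visit H.
  At D: go right to P.
    At P: go left to E.
      E is a leaf — visit E.
    At P: go right to V.
      V is a leaf — visit V.
    Visit P.
  Visit D.
At A: go right to U.
  At U: go left to Y.
    At Y: go left to B.
      B is a leaf — visit B.
    At Y: go right to T.
      At T: go left to W.
        W is a leaf — visit W.
      At T: no right child.
      Visit T.
    Visit Y.
  At U: go right to J.
    J is a leaf — visit J.
  Visit U.
Visit A.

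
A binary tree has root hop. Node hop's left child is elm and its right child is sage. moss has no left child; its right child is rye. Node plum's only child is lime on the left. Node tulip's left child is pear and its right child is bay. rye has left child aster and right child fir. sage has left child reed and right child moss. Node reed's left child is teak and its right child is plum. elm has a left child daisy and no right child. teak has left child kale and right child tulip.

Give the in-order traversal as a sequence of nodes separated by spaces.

In-order visits the left subtree, then the node, then the right subtree.
At hop: go left to elm.
  At elm: go left to daisy.
    daisy is a leaf — visit daisy.
  Visit elm.
  At elm: no right child.
Visit hop.
At hop: go right to sage.
  At sage: go left to reed.
    At reed: go left to teak.
      At teak: go left to kale.
        kale is a leaf — visit kale.
      Visit teak.
      At teak: go right to tulip.
        At tulip: go left to pear.
          pear is a leaf — visit pear.
        Visit tulip.
        At tulip: go right to bay.
          bay is a leaf — visit bay.
    Visit reed.
    At reed: go right to plum.
      At plum: go left to lime.
        lime is a leaf — visit lime.
      Visit plum.
      At plum: no right child.
  Visit sage.
  At sage: go right to moss.
    At moss: no left child.
    Visit moss.
    At moss: go right to rye.
      At rye: go left to aster.
        aster is a leaf — visit aster.
      Visit rye.
      At rye: go right to fir.
        fir is a leaf — visit fir.

daisy elm hop kale teak pear tulip bay reed lime plum sage moss aster rye fir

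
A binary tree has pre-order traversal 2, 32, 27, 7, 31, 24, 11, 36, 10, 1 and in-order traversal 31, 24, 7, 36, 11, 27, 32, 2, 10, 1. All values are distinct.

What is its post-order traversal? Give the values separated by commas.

24, 31, 36, 11, 7, 27, 32, 1, 10, 2

The first element of pre-order is the root; it splits in-order into left and right subtrees.
Root 2: left subtree has 7 nodes {31, 24, 7, 36, 11, 27, 32}, right has 2 {10, 1}.
  Root 32: left subtree has 6 nodes {31, 24, 7, 36, 11, 27}, right has 0 { }.
    Root 27: left subtree has 5 nodes {31, 24, 7, 36, 11}, right has 0 { }.
      Root 7: left subtree has 2 nodes {31, 24}, right has 2 {36, 11}.
        Root 31: left subtree has 0 nodes { }, right has 1 {24}.
        Root 11: left subtree has 1 node {36}, right has 0 { }.
  Root 10: left subtree has 0 nodes { }, right has 1 {1}.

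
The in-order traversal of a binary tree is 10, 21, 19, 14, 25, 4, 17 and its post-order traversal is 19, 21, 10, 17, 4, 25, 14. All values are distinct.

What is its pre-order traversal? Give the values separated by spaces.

14 10 21 19 25 4 17

The last element of post-order is the root; it splits in-order into left and right subtrees.
Root 14: left subtree has 3 nodes {10, 21, 19}, right has 3 {25, 4, 17}.
  Root 10: left subtree has 0 nodes { }, right has 2 {21, 19}.
    Root 21: left subtree has 0 nodes { }, right has 1 {19}.
  Root 25: left subtree has 0 nodes { }, right has 2 {4, 17}.
    Root 4: left subtree has 0 nodes { }, right has 1 {17}.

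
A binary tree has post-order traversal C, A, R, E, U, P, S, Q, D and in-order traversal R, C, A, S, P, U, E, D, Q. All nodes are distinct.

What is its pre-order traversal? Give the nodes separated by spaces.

D S R A C P U E Q

The last element of post-order is the root; it splits in-order into left and right subtrees.
Root D: left subtree has 7 nodes {R, C, A, S, P, U, E}, right has 1 {Q}.
  Root S: left subtree has 3 nodes {R, C, A}, right has 3 {P, U, E}.
    Root R: left subtree has 0 nodes { }, right has 2 {C, A}.
      Root A: left subtree has 1 node {C}, right has 0 { }.
    Root P: left subtree has 0 nodes { }, right has 2 {U, E}.
      Root U: left subtree has 0 nodes { }, right has 1 {E}.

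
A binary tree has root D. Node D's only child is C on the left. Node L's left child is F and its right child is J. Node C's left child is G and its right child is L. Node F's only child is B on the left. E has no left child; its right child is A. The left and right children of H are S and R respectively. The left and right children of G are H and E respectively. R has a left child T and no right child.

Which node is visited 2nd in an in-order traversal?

H

In-order visits the left subtree, then the node, then the right subtree.
At D: go left to C.
  At C: go left to G.
    At G: go left to H.
      At H: go left to S.
        S is a leaf — visit S.
      Visit H.
      At H: go right to R.
        At R: go left to T.
          T is a leaf — visit T.
        Visit R.
        At R: no right child.
    Visit G.
    At G: go right to E.
      At E: no left child.
      Visit E.
      At E: go right to A.
        A is a leaf — visit A.
  Visit C.
  At C: go right to L.
    At L: go left to F.
      At F: go left to B.
        B is a leaf — visit B.
      Visit F.
      At F: no right child.
    Visit L.
    At L: go right to J.
      J is a leaf — visit J.
Visit D.
At D: no right child.
Full in-order sequence: S, H, T, R, G, E, A, C, B, F, L, J, D.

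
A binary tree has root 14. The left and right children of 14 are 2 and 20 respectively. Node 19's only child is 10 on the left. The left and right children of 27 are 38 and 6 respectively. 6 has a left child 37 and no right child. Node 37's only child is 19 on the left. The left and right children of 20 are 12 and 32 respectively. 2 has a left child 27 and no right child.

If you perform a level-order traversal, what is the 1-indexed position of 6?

Level-order visits nodes level by level from the root, left to right within each level.
Level 0: 14
Level 1: 2, 20
Level 2: 27, 12, 32
Level 3: 38, 6
Level 4: 37
Level 5: 19
Level 6: 10
Full level-order sequence: 14, 2, 20, 27, 12, 32, 38, 6, 37, 19, 10.

8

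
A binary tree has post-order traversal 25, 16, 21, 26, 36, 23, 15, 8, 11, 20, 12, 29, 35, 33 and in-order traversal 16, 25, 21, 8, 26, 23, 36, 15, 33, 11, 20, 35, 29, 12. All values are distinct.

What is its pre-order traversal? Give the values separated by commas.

33, 8, 21, 16, 25, 15, 23, 26, 36, 35, 20, 11, 29, 12

The last element of post-order is the root; it splits in-order into left and right subtrees.
Root 33: left subtree has 8 nodes {16, 25, 21, 8, 26, 23, 36, 15}, right has 5 {11, 20, 35, 29, 12}.
  Root 8: left subtree has 3 nodes {16, 25, 21}, right has 4 {26, 23, 36, 15}.
    Root 21: left subtree has 2 nodes {16, 25}, right has 0 { }.
      Root 16: left subtree has 0 nodes { }, right has 1 {25}.
    Root 15: left subtree has 3 nodes {26, 23, 36}, right has 0 { }.
      Root 23: left subtree has 1 node {26}, right has 1 {36}.
  Root 35: left subtree has 2 nodes {11, 20}, right has 2 {29, 12}.
    Root 20: left subtree has 1 node {11}, right has 0 { }.
    Root 29: left subtree has 0 nodes { }, right has 1 {12}.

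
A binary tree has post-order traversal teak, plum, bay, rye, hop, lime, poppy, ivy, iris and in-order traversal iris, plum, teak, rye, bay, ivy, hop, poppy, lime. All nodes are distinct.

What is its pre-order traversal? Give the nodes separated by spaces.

iris ivy rye plum teak bay poppy hop lime

The last element of post-order is the root; it splits in-order into left and right subtrees.
Root iris: left subtree has 0 nodes { }, right has 8 {plum, teak, rye, bay, ivy, hop, poppy, lime}.
  Root ivy: left subtree has 4 nodes {plum, teak, rye, bay}, right has 3 {hop, poppy, lime}.
    Root rye: left subtree has 2 nodes {plum, teak}, right has 1 {bay}.
      Root plum: left subtree has 0 nodes { }, right has 1 {teak}.
    Root poppy: left subtree has 1 node {hop}, right has 1 {lime}.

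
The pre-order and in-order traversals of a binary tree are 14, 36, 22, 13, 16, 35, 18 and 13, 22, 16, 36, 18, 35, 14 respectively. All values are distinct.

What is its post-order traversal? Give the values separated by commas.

The first element of pre-order is the root; it splits in-order into left and right subtrees.
Root 14: left subtree has 6 nodes {13, 22, 16, 36, 18, 35}, right has 0 { }.
  Root 36: left subtree has 3 nodes {13, 22, 16}, right has 2 {18, 35}.
    Root 22: left subtree has 1 node {13}, right has 1 {16}.
    Root 35: left subtree has 1 node {18}, right has 0 { }.

13, 16, 22, 18, 35, 36, 14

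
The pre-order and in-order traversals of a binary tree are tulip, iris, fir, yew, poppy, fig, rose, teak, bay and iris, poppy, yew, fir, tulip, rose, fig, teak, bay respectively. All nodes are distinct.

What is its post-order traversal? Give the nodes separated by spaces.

poppy yew fir iris rose bay teak fig tulip

The first element of pre-order is the root; it splits in-order into left and right subtrees.
Root tulip: left subtree has 4 nodes {iris, poppy, yew, fir}, right has 4 {rose, fig, teak, bay}.
  Root iris: left subtree has 0 nodes { }, right has 3 {poppy, yew, fir}.
    Root fir: left subtree has 2 nodes {poppy, yew}, right has 0 { }.
      Root yew: left subtree has 1 node {poppy}, right has 0 { }.
  Root fig: left subtree has 1 node {rose}, right has 2 {teak, bay}.
    Root teak: left subtree has 0 nodes { }, right has 1 {bay}.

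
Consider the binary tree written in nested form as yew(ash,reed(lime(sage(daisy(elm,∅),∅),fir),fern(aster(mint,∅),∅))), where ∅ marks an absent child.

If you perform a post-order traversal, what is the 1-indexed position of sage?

Post-order visits the left subtree, then the right subtree, then the node.
At yew: go left to ash.
  ash is a leaf — visit ash.
At yew: go right to reed.
  At reed: go left to lime.
    At lime: go left to sage.
      At sage: go left to daisy.
        At daisy: go left to elm.
          elm is a leaf — visit elm.
        At daisy: no right child.
        Visit daisy.
      At sage: no right child.
      Visit sage.
    At lime: go right to fir.
      fir is a leaf — visit fir.
    Visit lime.
  At reed: go right to fern.
    At fern: go left to aster.
      At aster: go left to mint.
        mint is a leaf — visit mint.
      At aster: no right child.
      Visit aster.
    At fern: no right child.
    Visit fern.
  Visit reed.
Visit yew.
Full post-order sequence: ash, elm, daisy, sage, fir, lime, mint, aster, fern, reed, yew.

4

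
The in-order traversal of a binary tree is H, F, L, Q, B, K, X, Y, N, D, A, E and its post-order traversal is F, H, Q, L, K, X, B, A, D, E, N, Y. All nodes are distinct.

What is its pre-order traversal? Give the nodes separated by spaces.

Y B L H F Q X K N E D A

The last element of post-order is the root; it splits in-order into left and right subtrees.
Root Y: left subtree has 7 nodes {H, F, L, Q, B, K, X}, right has 4 {N, D, A, E}.
  Root B: left subtree has 4 nodes {H, F, L, Q}, right has 2 {K, X}.
    Root L: left subtree has 2 nodes {H, F}, right has 1 {Q}.
      Root H: left subtree has 0 nodes { }, right has 1 {F}.
    Root X: left subtree has 1 node {K}, right has 0 { }.
  Root N: left subtree has 0 nodes { }, right has 3 {D, A, E}.
    Root E: left subtree has 2 nodes {D, A}, right has 0 { }.
      Root D: left subtree has 0 nodes { }, right has 1 {A}.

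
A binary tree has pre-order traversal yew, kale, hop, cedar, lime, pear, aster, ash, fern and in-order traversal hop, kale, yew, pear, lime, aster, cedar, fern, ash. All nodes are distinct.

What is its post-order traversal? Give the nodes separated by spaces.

The first element of pre-order is the root; it splits in-order into left and right subtrees.
Root yew: left subtree has 2 nodes {hop, kale}, right has 6 {pear, lime, aster, cedar, fern, ash}.
  Root kale: left subtree has 1 node {hop}, right has 0 { }.
  Root cedar: left subtree has 3 nodes {pear, lime, aster}, right has 2 {fern, ash}.
    Root lime: left subtree has 1 node {pear}, right has 1 {aster}.
    Root ash: left subtree has 1 node {fern}, right has 0 { }.

hop kale pear aster lime fern ash cedar yew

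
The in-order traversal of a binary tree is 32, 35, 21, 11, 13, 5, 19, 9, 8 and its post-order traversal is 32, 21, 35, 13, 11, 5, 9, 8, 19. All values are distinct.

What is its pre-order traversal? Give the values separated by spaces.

The last element of post-order is the root; it splits in-order into left and right subtrees.
Root 19: left subtree has 6 nodes {32, 35, 21, 11, 13, 5}, right has 2 {9, 8}.
  Root 5: left subtree has 5 nodes {32, 35, 21, 11, 13}, right has 0 { }.
    Root 11: left subtree has 3 nodes {32, 35, 21}, right has 1 {13}.
      Root 35: left subtree has 1 node {32}, right has 1 {21}.
  Root 8: left subtree has 1 node {9}, right has 0 { }.

19 5 11 35 32 21 13 8 9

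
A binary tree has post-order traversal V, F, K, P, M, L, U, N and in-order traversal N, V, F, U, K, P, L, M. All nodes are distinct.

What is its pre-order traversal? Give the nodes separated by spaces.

The last element of post-order is the root; it splits in-order into left and right subtrees.
Root N: left subtree has 0 nodes { }, right has 7 {V, F, U, K, P, L, M}.
  Root U: left subtree has 2 nodes {V, F}, right has 4 {K, P, L, M}.
    Root F: left subtree has 1 node {V}, right has 0 { }.
    Root L: left subtree has 2 nodes {K, P}, right has 1 {M}.
      Root P: left subtree has 1 node {K}, right has 0 { }.

N U F V L P K M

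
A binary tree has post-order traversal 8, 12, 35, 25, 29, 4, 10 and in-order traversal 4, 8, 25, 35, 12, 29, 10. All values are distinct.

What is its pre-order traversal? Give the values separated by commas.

10, 4, 29, 25, 8, 35, 12

The last element of post-order is the root; it splits in-order into left and right subtrees.
Root 10: left subtree has 6 nodes {4, 8, 25, 35, 12, 29}, right has 0 { }.
  Root 4: left subtree has 0 nodes { }, right has 5 {8, 25, 35, 12, 29}.
    Root 29: left subtree has 4 nodes {8, 25, 35, 12}, right has 0 { }.
      Root 25: left subtree has 1 node {8}, right has 2 {35, 12}.
        Root 35: left subtree has 0 nodes { }, right has 1 {12}.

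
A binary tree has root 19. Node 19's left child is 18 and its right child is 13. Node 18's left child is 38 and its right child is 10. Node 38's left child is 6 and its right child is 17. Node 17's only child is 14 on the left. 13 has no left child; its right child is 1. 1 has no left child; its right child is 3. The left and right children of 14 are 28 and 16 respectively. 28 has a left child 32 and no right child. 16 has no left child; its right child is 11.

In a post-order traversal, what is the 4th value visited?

Post-order visits the left subtree, then the right subtree, then the node.
At 19: go left to 18.
  At 18: go left to 38.
    At 38: go left to 6.
      6 is a leaf — visit 6.
    At 38: go right to 17.
      At 17: go left to 14.
        At 14: go left to 28.
          At 28: go left to 32.
            32 is a leaf — visit 32.
          At 28: no right child.
          Visit 28.
        At 14: go right to 16.
          At 16: no left child.
          At 16: go right to 11.
            11 is a leaf — visit 11.
          Visit 16.
        Visit 14.
      At 17: no right child.
      Visit 17.
    Visit 38.
  At 18: go right to 10.
    10 is a leaf — visit 10.
  Visit 18.
At 19: go right to 13.
  At 13: no left child.
  At 13: go right to 1.
    At 1: no left child.
    At 1: go right to 3.
      3 is a leaf — visit 3.
    Visit 1.
  Visit 13.
Visit 19.
Full post-order sequence: 6, 32, 28, 11, 16, 14, 17, 38, 10, 18, 3, 1, 13, 19.

11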